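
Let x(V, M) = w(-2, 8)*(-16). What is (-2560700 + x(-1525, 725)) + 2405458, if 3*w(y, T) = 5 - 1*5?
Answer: -155242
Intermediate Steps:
w(y, T) = 0 (w(y, T) = (5 - 1*5)/3 = (5 - 5)/3 = (⅓)*0 = 0)
x(V, M) = 0 (x(V, M) = 0*(-16) = 0)
(-2560700 + x(-1525, 725)) + 2405458 = (-2560700 + 0) + 2405458 = -2560700 + 2405458 = -155242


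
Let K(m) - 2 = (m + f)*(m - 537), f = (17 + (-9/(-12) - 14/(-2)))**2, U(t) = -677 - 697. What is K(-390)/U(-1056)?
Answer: 3301015/21984 ≈ 150.16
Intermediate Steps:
U(t) = -1374
f = 9801/16 (f = (17 + (-9*(-1/12) - 14*(-1/2)))**2 = (17 + (3/4 + 7))**2 = (17 + 31/4)**2 = (99/4)**2 = 9801/16 ≈ 612.56)
K(m) = 2 + (-537 + m)*(9801/16 + m) (K(m) = 2 + (m + 9801/16)*(m - 537) = 2 + (9801/16 + m)*(-537 + m) = 2 + (-537 + m)*(9801/16 + m))
K(-390)/U(-1056) = (-5263105/16 + (-390)**2 + (1209/16)*(-390))/(-1374) = (-5263105/16 + 152100 - 235755/8)*(-1/1374) = -3301015/16*(-1/1374) = 3301015/21984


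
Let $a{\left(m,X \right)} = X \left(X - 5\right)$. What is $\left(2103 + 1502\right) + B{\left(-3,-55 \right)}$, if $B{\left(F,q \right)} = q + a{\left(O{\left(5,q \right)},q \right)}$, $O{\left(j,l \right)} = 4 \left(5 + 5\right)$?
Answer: $6850$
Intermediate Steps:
$O{\left(j,l \right)} = 40$ ($O{\left(j,l \right)} = 4 \cdot 10 = 40$)
$a{\left(m,X \right)} = X \left(-5 + X\right)$
$B{\left(F,q \right)} = q + q \left(-5 + q\right)$
$\left(2103 + 1502\right) + B{\left(-3,-55 \right)} = \left(2103 + 1502\right) - 55 \left(-4 - 55\right) = 3605 - -3245 = 3605 + 3245 = 6850$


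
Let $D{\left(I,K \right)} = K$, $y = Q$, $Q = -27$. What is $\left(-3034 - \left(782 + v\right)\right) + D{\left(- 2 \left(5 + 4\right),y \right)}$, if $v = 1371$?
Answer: $-5214$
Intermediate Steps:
$y = -27$
$\left(-3034 - \left(782 + v\right)\right) + D{\left(- 2 \left(5 + 4\right),y \right)} = \left(-3034 - 2153\right) - 27 = -5187 - 27 = -5214$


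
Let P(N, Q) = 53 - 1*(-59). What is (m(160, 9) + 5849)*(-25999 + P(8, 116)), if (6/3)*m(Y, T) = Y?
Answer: -153484023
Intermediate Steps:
m(Y, T) = Y/2
P(N, Q) = 112 (P(N, Q) = 53 + 59 = 112)
(m(160, 9) + 5849)*(-25999 + P(8, 116)) = ((½)*160 + 5849)*(-25999 + 112) = (80 + 5849)*(-25887) = 5929*(-25887) = -153484023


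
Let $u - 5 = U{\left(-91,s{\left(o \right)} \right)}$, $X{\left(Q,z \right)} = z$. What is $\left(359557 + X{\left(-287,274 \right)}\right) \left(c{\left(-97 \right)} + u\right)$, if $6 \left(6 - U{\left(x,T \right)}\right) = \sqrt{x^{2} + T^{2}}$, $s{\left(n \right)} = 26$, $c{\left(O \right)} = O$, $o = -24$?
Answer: $-30945466 - \frac{4677803 \sqrt{53}}{6} \approx -3.6621 \cdot 10^{7}$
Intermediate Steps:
$U{\left(x,T \right)} = 6 - \frac{\sqrt{T^{2} + x^{2}}}{6}$ ($U{\left(x,T \right)} = 6 - \frac{\sqrt{x^{2} + T^{2}}}{6} = 6 - \frac{\sqrt{T^{2} + x^{2}}}{6}$)
$u = 11 - \frac{13 \sqrt{53}}{6}$ ($u = 5 + \left(6 - \frac{\sqrt{26^{2} + \left(-91\right)^{2}}}{6}\right) = 5 + \left(6 - \frac{\sqrt{676 + 8281}}{6}\right) = 5 + \left(6 - \frac{\sqrt{8957}}{6}\right) = 5 + \left(6 - \frac{13 \sqrt{53}}{6}\right) = 11 - \frac{13 \sqrt{53}}{6} \approx -4.7736$)
$\left(359557 + X{\left(-287,274 \right)}\right) \left(c{\left(-97 \right)} + u\right) = \left(359557 + 274\right) \left(-97 + \left(11 - \frac{13 \sqrt{53}}{6}\right)\right) = 359831 \left(-86 - \frac{13 \sqrt{53}}{6}\right) = -30945466 - \frac{4677803 \sqrt{53}}{6}$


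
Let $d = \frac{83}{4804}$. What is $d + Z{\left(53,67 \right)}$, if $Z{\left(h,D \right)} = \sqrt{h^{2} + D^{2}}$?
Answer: $\frac{83}{4804} + \sqrt{7298} \approx 85.446$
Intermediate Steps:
$d = \frac{83}{4804}$ ($d = 83 \cdot \frac{1}{4804} = \frac{83}{4804} \approx 0.017277$)
$Z{\left(h,D \right)} = \sqrt{D^{2} + h^{2}}$
$d + Z{\left(53,67 \right)} = \frac{83}{4804} + \sqrt{67^{2} + 53^{2}} = \frac{83}{4804} + \sqrt{4489 + 2809} = \frac{83}{4804} + \sqrt{7298}$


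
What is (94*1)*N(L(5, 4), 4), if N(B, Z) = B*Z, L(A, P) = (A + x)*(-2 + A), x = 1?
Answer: 6768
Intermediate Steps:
L(A, P) = (1 + A)*(-2 + A) (L(A, P) = (A + 1)*(-2 + A) = (1 + A)*(-2 + A))
(94*1)*N(L(5, 4), 4) = (94*1)*((-2 + 5**2 - 1*5)*4) = 94*((-2 + 25 - 5)*4) = 94*(18*4) = 94*72 = 6768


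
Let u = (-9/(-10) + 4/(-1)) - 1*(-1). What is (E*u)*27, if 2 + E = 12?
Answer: -567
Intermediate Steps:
E = 10 (E = -2 + 12 = 10)
u = -21/10 (u = (-9*(-1/10) + 4*(-1)) + 1 = (9/10 - 4) + 1 = -31/10 + 1 = -21/10 ≈ -2.1000)
(E*u)*27 = (10*(-21/10))*27 = -21*27 = -567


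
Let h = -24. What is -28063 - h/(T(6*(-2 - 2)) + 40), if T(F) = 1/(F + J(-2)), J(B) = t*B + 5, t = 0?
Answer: -7099787/253 ≈ -28062.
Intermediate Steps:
J(B) = 5 (J(B) = 0*B + 5 = 0 + 5 = 5)
T(F) = 1/(5 + F) (T(F) = 1/(F + 5) = 1/(5 + F))
-28063 - h/(T(6*(-2 - 2)) + 40) = -28063 - (-24)/(1/(5 + 6*(-2 - 2)) + 40) = -28063 - (-24)/(1/(5 + 6*(-4)) + 40) = -28063 - (-24)/(1/(5 - 24) + 40) = -28063 - (-24)/(1/(-19) + 40) = -28063 - (-24)/(-1/19 + 40) = -28063 - (-24)/759/19 = -28063 - (-24)*19/759 = -28063 - 1*(-152/253) = -28063 + 152/253 = -7099787/253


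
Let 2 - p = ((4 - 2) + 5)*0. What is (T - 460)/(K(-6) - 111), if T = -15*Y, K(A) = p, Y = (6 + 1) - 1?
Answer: 550/109 ≈ 5.0459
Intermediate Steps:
Y = 6 (Y = 7 - 1 = 6)
p = 2 (p = 2 - ((4 - 2) + 5)*0 = 2 - (2 + 5)*0 = 2 - 7*0 = 2 - 1*0 = 2 + 0 = 2)
K(A) = 2
T = -90 (T = -15*6 = -90)
(T - 460)/(K(-6) - 111) = (-90 - 460)/(2 - 111) = -550/(-109) = -550*(-1/109) = 550/109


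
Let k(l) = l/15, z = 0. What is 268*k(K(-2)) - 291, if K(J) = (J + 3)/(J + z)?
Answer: -4499/15 ≈ -299.93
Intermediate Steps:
K(J) = (3 + J)/J (K(J) = (J + 3)/(J + 0) = (3 + J)/J)
k(l) = l/15 (k(l) = l*(1/15) = l/15)
268*k(K(-2)) - 291 = 268*(((3 - 2)/(-2))/15) - 291 = 268*((-½*1)/15) - 291 = 268*((1/15)*(-½)) - 291 = 268*(-1/30) - 291 = -134/15 - 291 = -4499/15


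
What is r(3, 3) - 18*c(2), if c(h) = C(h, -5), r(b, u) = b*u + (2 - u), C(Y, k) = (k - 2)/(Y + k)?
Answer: -34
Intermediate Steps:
C(Y, k) = (-2 + k)/(Y + k)
r(b, u) = 2 - u + b*u
c(h) = -7/(-5 + h) (c(h) = (-2 - 5)/(h - 5) = -7/(-5 + h))
r(3, 3) - 18*c(2) = (2 - 1*3 + 3*3) - (-126)/(-5 + 2) = (2 - 3 + 9) - (-126)/(-3) = 8 - (-126)*(-1)/3 = 8 - 18*7/3 = 8 - 42 = -34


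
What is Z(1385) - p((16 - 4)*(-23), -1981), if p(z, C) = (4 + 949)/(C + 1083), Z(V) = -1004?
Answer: -900639/898 ≈ -1002.9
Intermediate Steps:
p(z, C) = 953/(1083 + C)
Z(1385) - p((16 - 4)*(-23), -1981) = -1004 - 953/(1083 - 1981) = -1004 - 953/(-898) = -1004 - 953*(-1)/898 = -1004 - 1*(-953/898) = -1004 + 953/898 = -900639/898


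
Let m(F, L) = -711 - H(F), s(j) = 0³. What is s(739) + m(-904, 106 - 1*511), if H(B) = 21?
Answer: -732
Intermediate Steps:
s(j) = 0
m(F, L) = -732 (m(F, L) = -711 - 1*21 = -711 - 21 = -732)
s(739) + m(-904, 106 - 1*511) = 0 - 732 = -732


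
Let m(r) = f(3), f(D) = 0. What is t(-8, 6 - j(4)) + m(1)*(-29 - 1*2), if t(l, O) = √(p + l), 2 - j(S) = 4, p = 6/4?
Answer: I*√26/2 ≈ 2.5495*I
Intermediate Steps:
p = 3/2 (p = 6*(¼) = 3/2 ≈ 1.5000)
j(S) = -2 (j(S) = 2 - 1*4 = 2 - 4 = -2)
t(l, O) = √(3/2 + l)
m(r) = 0
t(-8, 6 - j(4)) + m(1)*(-29 - 1*2) = √(6 + 4*(-8))/2 + 0*(-29 - 1*2) = √(6 - 32)/2 + 0*(-29 - 2) = √(-26)/2 + 0*(-31) = (I*√26)/2 + 0 = I*√26/2 + 0 = I*√26/2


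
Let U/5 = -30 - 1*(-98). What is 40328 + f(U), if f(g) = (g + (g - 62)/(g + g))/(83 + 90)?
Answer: 2372208699/58820 ≈ 40330.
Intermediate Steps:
U = 340 (U = 5*(-30 - 1*(-98)) = 5*(-30 + 98) = 5*68 = 340)
f(g) = g/173 + (-62 + g)/(346*g) (f(g) = (g + (-62 + g)/((2*g)))/173 = (g + (-62 + g)*(1/(2*g)))*(1/173) = (g + (-62 + g)/(2*g))*(1/173) = g/173 + (-62 + g)/(346*g))
40328 + f(U) = 40328 + (1/346)*(-62 + 340*(1 + 2*340))/340 = 40328 + (1/346)*(1/340)*(-62 + 340*(1 + 680)) = 40328 + (1/346)*(1/340)*(-62 + 340*681) = 40328 + (1/346)*(1/340)*(-62 + 231540) = 40328 + (1/346)*(1/340)*231478 = 40328 + 115739/58820 = 2372208699/58820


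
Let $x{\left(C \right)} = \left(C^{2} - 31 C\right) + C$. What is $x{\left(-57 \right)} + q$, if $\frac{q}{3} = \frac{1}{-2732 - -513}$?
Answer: $\frac{11004018}{2219} \approx 4959.0$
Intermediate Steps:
$q = - \frac{3}{2219}$ ($q = \frac{3}{-2732 - -513} = \frac{3}{-2732 + 513} = \frac{3}{-2219} = 3 \left(- \frac{1}{2219}\right) = - \frac{3}{2219} \approx -0.001352$)
$x{\left(C \right)} = C^{2} - 30 C$
$x{\left(-57 \right)} + q = - 57 \left(-30 - 57\right) - \frac{3}{2219} = \left(-57\right) \left(-87\right) - \frac{3}{2219} = 4959 - \frac{3}{2219} = \frac{11004018}{2219}$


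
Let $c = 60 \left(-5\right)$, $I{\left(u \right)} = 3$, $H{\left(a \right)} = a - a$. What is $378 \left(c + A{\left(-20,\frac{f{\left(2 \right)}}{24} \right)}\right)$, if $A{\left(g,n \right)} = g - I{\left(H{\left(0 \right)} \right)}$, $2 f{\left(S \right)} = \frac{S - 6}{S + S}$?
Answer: $-122094$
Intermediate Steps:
$H{\left(a \right)} = 0$
$f{\left(S \right)} = \frac{-6 + S}{4 S}$ ($f{\left(S \right)} = \frac{\left(S - 6\right) \frac{1}{S + S}}{2} = \frac{\left(-6 + S\right) \frac{1}{2 S}}{2} = \frac{\frac{1}{2} \frac{1}{S} \left(-6 + S\right)}{2} = \frac{-6 + S}{4 S}$)
$A{\left(g,n \right)} = -3 + g$ ($A{\left(g,n \right)} = g - 3 = -3 + g$)
$c = -300$
$378 \left(c + A{\left(-20,\frac{f{\left(2 \right)}}{24} \right)}\right) = 378 \left(-300 - 23\right) = 378 \left(-323\right) = -122094$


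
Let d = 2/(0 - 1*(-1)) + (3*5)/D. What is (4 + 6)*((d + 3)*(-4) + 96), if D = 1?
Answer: 160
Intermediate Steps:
d = 17 (d = 2/(0 - 1*(-1)) + (3*5)/1 = 2/(0 + 1) + 15*1 = 2/1 + 15 = 2*1 + 15 = 2 + 15 = 17)
(4 + 6)*((d + 3)*(-4) + 96) = (4 + 6)*((17 + 3)*(-4) + 96) = 10*(20*(-4) + 96) = 10*(-80 + 96) = 10*16 = 160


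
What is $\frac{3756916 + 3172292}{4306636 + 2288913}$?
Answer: $\frac{6929208}{6595549} \approx 1.0506$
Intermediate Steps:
$\frac{3756916 + 3172292}{4306636 + 2288913} = \frac{6929208}{6595549}$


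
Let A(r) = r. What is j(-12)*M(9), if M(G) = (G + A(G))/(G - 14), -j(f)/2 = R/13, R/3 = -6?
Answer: -648/65 ≈ -9.9692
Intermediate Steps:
R = -18 (R = 3*(-6) = -18)
j(f) = 36/13 (j(f) = -(-36)/13 = -2*(-18/13) = 36/13)
M(G) = 2*G/(-14 + G) (M(G) = (G + G)/(G - 14) = (2*G)/(-14 + G) = 2*G/(-14 + G))
j(-12)*M(9) = 36*(2*9/(-14 + 9))/13 = 36*(2*9/(-5))/13 = 36*(2*9*(-1/5))/13 = (36/13)*(-18/5) = -648/65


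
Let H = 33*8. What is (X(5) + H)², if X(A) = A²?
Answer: 83521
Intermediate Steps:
H = 264
(X(5) + H)² = (5² + 264)² = (25 + 264)² = 289² = 83521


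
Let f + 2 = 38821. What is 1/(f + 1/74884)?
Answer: 74884/2906921997 ≈ 2.5761e-5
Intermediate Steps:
f = 38819 (f = -2 + 38821 = 38819)
1/(f + 1/74884) = 1/(38819 + 1/74884) = 1/(2906921997/74884) = 74884/2906921997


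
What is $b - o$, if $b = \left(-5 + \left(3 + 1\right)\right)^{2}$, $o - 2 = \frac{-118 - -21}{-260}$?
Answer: $- \frac{357}{260} \approx -1.3731$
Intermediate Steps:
$o = \frac{617}{260}$ ($o = 2 + \frac{-118 - -21}{-260} = 2 + \left(-118 + 21\right) \left(- \frac{1}{260}\right) = 2 - - \frac{97}{260} = 2 + \frac{97}{260} = \frac{617}{260} \approx 2.3731$)
$b = 1$ ($b = \left(-5 + 4\right)^{2} = \left(-1\right)^{2} = 1$)
$b - o = 1 - \frac{617}{260} = - \frac{357}{260}$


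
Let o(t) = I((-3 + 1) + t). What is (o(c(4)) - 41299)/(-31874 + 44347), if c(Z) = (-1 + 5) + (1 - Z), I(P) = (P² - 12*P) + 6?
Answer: -41280/12473 ≈ -3.3095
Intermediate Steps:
I(P) = 6 + P² - 12*P
c(Z) = 5 - Z (c(Z) = 4 + (1 - Z) = 5 - Z)
o(t) = 30 + (-2 + t)² - 12*t (o(t) = 6 + ((-3 + 1) + t)² - 12*((-3 + 1) + t) = 6 + (-2 + t)² - 12*(-2 + t) = 6 + (-2 + t)² + (24 - 12*t) = 30 + (-2 + t)² - 12*t)
(o(c(4)) - 41299)/(-31874 + 44347) = ((34 + (5 - 1*4)² - 16*(5 - 1*4)) - 41299)/(-31874 + 44347) = ((34 + (5 - 4)² - 16*(5 - 4)) - 41299)/12473 = ((34 + 1² - 16*1) - 41299)*(1/12473) = ((34 + 1 - 16) - 41299)*(1/12473) = (19 - 41299)*(1/12473) = -41280*1/12473 = -41280/12473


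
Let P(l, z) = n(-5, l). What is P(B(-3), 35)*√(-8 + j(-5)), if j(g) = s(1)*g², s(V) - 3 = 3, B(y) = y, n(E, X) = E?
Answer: -5*√142 ≈ -59.582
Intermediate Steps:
s(V) = 6 (s(V) = 3 + 3 = 6)
P(l, z) = -5
j(g) = 6*g²
P(B(-3), 35)*√(-8 + j(-5)) = -5*√(-8 + 6*(-5)²) = -5*√(-8 + 6*25) = -5*√(-8 + 150) = -5*√142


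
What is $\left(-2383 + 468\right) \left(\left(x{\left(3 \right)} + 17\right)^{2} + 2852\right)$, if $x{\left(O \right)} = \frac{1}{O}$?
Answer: $- \frac{54332380}{9} \approx -6.0369 \cdot 10^{6}$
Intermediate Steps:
$\left(-2383 + 468\right) \left(\left(x{\left(3 \right)} + 17\right)^{2} + 2852\right) = \left(-2383 + 468\right) \left(\left(\frac{1}{3} + 17\right)^{2} + 2852\right) = - 1915 \left(\left(\frac{1}{3} + 17\right)^{2} + 2852\right) = - 1915 \left(\left(\frac{52}{3}\right)^{2} + 2852\right) = - 1915 \left(\frac{2704}{9} + 2852\right) = \left(-1915\right) \frac{28372}{9} = - \frac{54332380}{9}$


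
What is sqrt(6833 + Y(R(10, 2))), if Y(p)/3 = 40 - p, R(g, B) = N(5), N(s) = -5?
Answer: 2*sqrt(1742) ≈ 83.475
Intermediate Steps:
R(g, B) = -5
Y(p) = 120 - 3*p (Y(p) = 3*(40 - p) = 120 - 3*p)
sqrt(6833 + Y(R(10, 2))) = sqrt(6833 + (120 - 3*(-5))) = sqrt(6833 + (120 + 15)) = sqrt(6833 + 135) = sqrt(6968) = 2*sqrt(1742)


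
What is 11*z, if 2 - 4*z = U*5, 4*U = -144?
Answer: 1001/2 ≈ 500.50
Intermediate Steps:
U = -36 (U = (1/4)*(-144) = -36)
z = 91/2 (z = 1/2 - (-9)*5 = 1/2 - 1/4*(-180) = 1/2 + 45 = 91/2 ≈ 45.500)
11*z = 11*(91/2) = 1001/2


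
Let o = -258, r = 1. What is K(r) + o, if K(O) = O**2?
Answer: -257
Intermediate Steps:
K(r) + o = 1**2 - 258 = 1 - 258 = -257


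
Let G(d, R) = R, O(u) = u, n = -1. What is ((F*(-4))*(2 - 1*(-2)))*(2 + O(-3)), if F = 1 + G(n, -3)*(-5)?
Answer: 256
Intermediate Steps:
F = 16 (F = 1 - 3*(-5) = 1 + 15 = 16)
((F*(-4))*(2 - 1*(-2)))*(2 + O(-3)) = ((16*(-4))*(2 - 1*(-2)))*(2 - 3) = -64*(2 + 2)*(-1) = -64*4*(-1) = -256*(-1) = 256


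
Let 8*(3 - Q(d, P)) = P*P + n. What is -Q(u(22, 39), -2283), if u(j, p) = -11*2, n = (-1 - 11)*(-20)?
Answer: 5212305/8 ≈ 6.5154e+5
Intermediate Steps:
n = 240 (n = -12*(-20) = 240)
u(j, p) = -22
Q(d, P) = -27 - P**2/8 (Q(d, P) = 3 - (P*P + 240)/8 = 3 - (P**2 + 240)/8 = 3 - (240 + P**2)/8 = 3 + (-30 - P**2/8) = -27 - P**2/8)
-Q(u(22, 39), -2283) = -(-27 - 1/8*(-2283)**2) = -(-27 - 1/8*5212089) = -(-27 - 5212089/8) = -1*(-5212305/8) = 5212305/8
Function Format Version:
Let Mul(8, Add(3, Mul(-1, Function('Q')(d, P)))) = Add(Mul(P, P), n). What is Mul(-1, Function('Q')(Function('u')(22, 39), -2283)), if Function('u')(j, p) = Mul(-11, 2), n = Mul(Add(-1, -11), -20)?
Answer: Rational(5212305, 8) ≈ 6.5154e+5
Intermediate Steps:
n = 240 (n = Mul(-12, -20) = 240)
Function('u')(j, p) = -22
Function('Q')(d, P) = Add(-27, Mul(Rational(-1, 8), Pow(P, 2))) (Function('Q')(d, P) = Add(3, Mul(Rational(-1, 8), Add(Mul(P, P), 240))) = Add(3, Mul(Rational(-1, 8), Add(Pow(P, 2), 240))) = Add(3, Mul(Rational(-1, 8), Add(240, Pow(P, 2)))) = Add(3, Add(-30, Mul(Rational(-1, 8), Pow(P, 2)))) = Add(-27, Mul(Rational(-1, 8), Pow(P, 2))))
Mul(-1, Function('Q')(Function('u')(22, 39), -2283)) = Mul(-1, Add(-27, Mul(Rational(-1, 8), Pow(-2283, 2)))) = Mul(-1, Add(-27, Mul(Rational(-1, 8), 5212089))) = Mul(-1, Add(-27, Rational(-5212089, 8))) = Mul(-1, Rational(-5212305, 8)) = Rational(5212305, 8)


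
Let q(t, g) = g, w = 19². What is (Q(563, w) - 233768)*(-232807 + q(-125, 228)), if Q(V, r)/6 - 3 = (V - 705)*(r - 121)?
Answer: 101923095170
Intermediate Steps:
w = 361
Q(V, r) = 18 + 6*(-705 + V)*(-121 + r) (Q(V, r) = 18 + 6*((V - 705)*(r - 121)) = 18 + 6*((-705 + V)*(-121 + r)) = 18 + 6*(-705 + V)*(-121 + r))
(Q(563, w) - 233768)*(-232807 + q(-125, 228)) = ((511848 - 4230*361 - 726*563 + 6*563*361) - 233768)*(-232807 + 228) = ((511848 - 1527030 - 408738 + 1219458) - 233768)*(-232579) = (-204462 - 233768)*(-232579) = -438230*(-232579) = 101923095170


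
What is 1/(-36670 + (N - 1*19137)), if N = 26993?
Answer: -1/28814 ≈ -3.4705e-5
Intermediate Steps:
1/(-36670 + (N - 1*19137)) = 1/(-36670 + (26993 - 1*19137)) = 1/(-36670 + (26993 - 19137)) = 1/(-36670 + 7856) = 1/(-28814) = -1/28814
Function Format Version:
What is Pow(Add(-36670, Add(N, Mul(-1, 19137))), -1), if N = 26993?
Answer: Rational(-1, 28814) ≈ -3.4705e-5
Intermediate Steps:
Pow(Add(-36670, Add(N, Mul(-1, 19137))), -1) = Pow(Add(-36670, Add(26993, Mul(-1, 19137))), -1) = Pow(Add(-36670, Add(26993, -19137)), -1) = Pow(Add(-36670, 7856), -1) = Pow(-28814, -1) = Rational(-1, 28814)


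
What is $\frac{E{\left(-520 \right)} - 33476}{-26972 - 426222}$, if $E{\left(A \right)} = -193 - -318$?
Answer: $\frac{33351}{453194} \approx 0.073591$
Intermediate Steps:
$E{\left(A \right)} = 125$ ($E{\left(A \right)} = -193 + 318 = 125$)
$\frac{E{\left(-520 \right)} - 33476}{-26972 - 426222} = \frac{125 - 33476}{-26972 - 426222} = - \frac{33351}{-453194} = \left(-33351\right) \left(- \frac{1}{453194}\right) = \frac{33351}{453194}$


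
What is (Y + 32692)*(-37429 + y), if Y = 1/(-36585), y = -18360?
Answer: -66725698095191/36585 ≈ -1.8239e+9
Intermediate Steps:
Y = -1/36585 ≈ -2.7334e-5
(Y + 32692)*(-37429 + y) = (-1/36585 + 32692)*(-37429 - 18360) = (1196036819/36585)*(-55789) = -66725698095191/36585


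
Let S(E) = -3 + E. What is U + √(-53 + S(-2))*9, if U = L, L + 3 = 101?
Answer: 98 + 9*I*√58 ≈ 98.0 + 68.542*I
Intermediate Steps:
L = 98 (L = -3 + 101 = 98)
U = 98
U + √(-53 + S(-2))*9 = 98 + √(-53 + (-3 - 2))*9 = 98 + √(-53 - 5)*9 = 98 + √(-58)*9 = 98 + (I*√58)*9 = 98 + 9*I*√58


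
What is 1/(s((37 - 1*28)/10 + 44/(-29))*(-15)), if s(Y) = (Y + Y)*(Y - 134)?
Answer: -8410/20963943 ≈ -0.00040116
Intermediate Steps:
s(Y) = 2*Y*(-134 + Y) (s(Y) = (2*Y)*(-134 + Y) = 2*Y*(-134 + Y))
1/(s((37 - 1*28)/10 + 44/(-29))*(-15)) = 1/((2*((37 - 1*28)/10 + 44/(-29))*(-134 + ((37 - 1*28)/10 + 44/(-29))))*(-15)) = 1/((2*((37 - 28)*(1/10) + 44*(-1/29))*(-134 + ((37 - 28)*(1/10) + 44*(-1/29))))*(-15)) = 1/((2*(9*(1/10) - 44/29)*(-134 + (9*(1/10) - 44/29)))*(-15)) = 1/((2*(9/10 - 44/29)*(-134 + (9/10 - 44/29)))*(-15)) = 1/((2*(-179/290)*(-134 - 179/290))*(-15)) = 1/((2*(-179/290)*(-39039/290))*(-15)) = 1/((6987981/42050)*(-15)) = 1/(-20963943/8410) = -8410/20963943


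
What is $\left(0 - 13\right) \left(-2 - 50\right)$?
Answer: $676$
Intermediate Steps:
$\left(0 - 13\right) \left(-2 - 50\right) = \left(0 - 13\right) \left(-52\right) = \left(-13\right) \left(-52\right) = 676$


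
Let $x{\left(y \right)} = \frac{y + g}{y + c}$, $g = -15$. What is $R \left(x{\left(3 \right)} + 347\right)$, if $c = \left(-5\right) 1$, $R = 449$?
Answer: $158497$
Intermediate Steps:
$c = -5$
$x{\left(y \right)} = \frac{-15 + y}{-5 + y}$ ($x{\left(y \right)} = \frac{y - 15}{y - 5} = \frac{-15 + y}{-5 + y}$)
$R \left(x{\left(3 \right)} + 347\right) = 449 \left(\frac{-15 + 3}{-5 + 3} + 347\right) = 449 \left(\frac{1}{-2} \left(-12\right) + 347\right) = 449 \left(\left(- \frac{1}{2}\right) \left(-12\right) + 347\right) = 449 \left(6 + 347\right) = 449 \cdot 353 = 158497$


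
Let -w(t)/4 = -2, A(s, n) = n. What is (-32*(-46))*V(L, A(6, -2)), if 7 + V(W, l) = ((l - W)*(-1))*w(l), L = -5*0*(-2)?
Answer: 13248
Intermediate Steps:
L = 0 (L = 0*(-2) = 0)
w(t) = 8 (w(t) = -4*(-2) = 8)
V(W, l) = -7 - 8*l + 8*W (V(W, l) = -7 + ((l - W)*(-1))*8 = -7 + (W - l)*8 = -7 + (-8*l + 8*W) = -7 - 8*l + 8*W)
(-32*(-46))*V(L, A(6, -2)) = (-32*(-46))*(-7 - 8*(-2) + 8*0) = 1472*(-7 + 16 + 0) = 1472*9 = 13248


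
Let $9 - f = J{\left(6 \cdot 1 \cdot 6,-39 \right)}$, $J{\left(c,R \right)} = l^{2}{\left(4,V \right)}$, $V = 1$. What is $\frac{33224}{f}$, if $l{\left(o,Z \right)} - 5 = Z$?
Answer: $- \frac{33224}{27} \approx -1230.5$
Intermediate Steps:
$l{\left(o,Z \right)} = 5 + Z$
$J{\left(c,R \right)} = 36$ ($J{\left(c,R \right)} = \left(5 + 1\right)^{2} = 6^{2} = 36$)
$f = -27$ ($f = 9 - 36 = -27$)
$\frac{33224}{f} = \frac{33224}{-27} = 33224 \left(- \frac{1}{27}\right) = - \frac{33224}{27}$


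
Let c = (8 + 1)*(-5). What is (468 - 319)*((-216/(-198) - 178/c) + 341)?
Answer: 25522657/495 ≈ 51561.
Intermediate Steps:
c = -45 (c = 9*(-5) = -45)
(468 - 319)*((-216/(-198) - 178/c) + 341) = (468 - 319)*((-216/(-198) - 178/(-45)) + 341) = 149*((-216*(-1/198) - 178*(-1/45)) + 341) = 149*((12/11 + 178/45) + 341) = 149*(2498/495 + 341) = 149*(171293/495) = 25522657/495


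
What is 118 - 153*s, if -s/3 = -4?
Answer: -1718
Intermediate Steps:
s = 12 (s = -3*(-4) = 12)
118 - 153*s = 118 - 153*12 = 118 - 1836 = -1718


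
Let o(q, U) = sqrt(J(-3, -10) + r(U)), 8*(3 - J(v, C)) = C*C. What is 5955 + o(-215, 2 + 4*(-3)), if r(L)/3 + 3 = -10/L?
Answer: 5955 + I*sqrt(62)/2 ≈ 5955.0 + 3.937*I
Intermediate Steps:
r(L) = -9 - 30/L (r(L) = -9 + 3*(-10/L) = -9 - 30/L)
J(v, C) = 3 - C**2/8 (J(v, C) = 3 - C*C/8 = 3 - C**2/8)
o(q, U) = sqrt(-37/2 - 30/U) (o(q, U) = sqrt((3 - 1/8*(-10)**2) + (-9 - 30/U)) = sqrt((3 - 1/8*100) + (-9 - 30/U)) = sqrt((3 - 25/2) + (-9 - 30/U)) = sqrt(-19/2 + (-9 - 30/U)) = sqrt(-37/2 - 30/U))
5955 + o(-215, 2 + 4*(-3)) = 5955 + sqrt(-74 - 120/(2 + 4*(-3)))/2 = 5955 + sqrt(-74 - 120/(2 - 12))/2 = 5955 + sqrt(-74 - 120/(-10))/2 = 5955 + sqrt(-74 - 120*(-1/10))/2 = 5955 + sqrt(-74 + 12)/2 = 5955 + sqrt(-62)/2 = 5955 + (I*sqrt(62))/2 = 5955 + I*sqrt(62)/2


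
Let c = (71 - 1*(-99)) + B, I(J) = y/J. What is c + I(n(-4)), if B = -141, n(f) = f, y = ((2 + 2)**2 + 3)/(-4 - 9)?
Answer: 1527/52 ≈ 29.365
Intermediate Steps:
y = -19/13 (y = (4**2 + 3)/(-13) = (16 + 3)*(-1/13) = 19*(-1/13) = -19/13 ≈ -1.4615)
I(J) = -19/(13*J)
c = 29 (c = (71 - 1*(-99)) - 141 = (71 + 99) - 141 = 170 - 141 = 29)
c + I(n(-4)) = 29 - 19/13/(-4) = 29 - 19/13*(-1/4) = 29 + 19/52 = 1527/52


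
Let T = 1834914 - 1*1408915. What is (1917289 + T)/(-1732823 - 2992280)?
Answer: -2343288/4725103 ≈ -0.49592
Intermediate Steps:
T = 425999 (T = 1834914 - 1408915 = 425999)
(1917289 + T)/(-1732823 - 2992280) = (1917289 + 425999)/(-1732823 - 2992280) = 2343288/(-4725103) = 2343288*(-1/4725103) = -2343288/4725103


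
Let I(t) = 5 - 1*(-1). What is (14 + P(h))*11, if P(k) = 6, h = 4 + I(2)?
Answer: 220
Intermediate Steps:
I(t) = 6 (I(t) = 5 + 1 = 6)
h = 10 (h = 4 + 6 = 10)
(14 + P(h))*11 = (14 + 6)*11 = 20*11 = 220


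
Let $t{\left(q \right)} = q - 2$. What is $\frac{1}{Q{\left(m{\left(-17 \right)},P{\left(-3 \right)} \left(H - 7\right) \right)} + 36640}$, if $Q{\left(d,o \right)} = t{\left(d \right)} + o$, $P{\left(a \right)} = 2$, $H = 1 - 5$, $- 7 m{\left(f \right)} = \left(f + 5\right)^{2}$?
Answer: $\frac{7}{256168} \approx 2.7326 \cdot 10^{-5}$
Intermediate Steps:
$t{\left(q \right)} = -2 + q$ ($t{\left(q \right)} = q - 2 = -2 + q$)
$m{\left(f \right)} = - \frac{\left(5 + f\right)^{2}}{7}$ ($m{\left(f \right)} = - \frac{\left(f + 5\right)^{2}}{7} = - \frac{\left(5 + f\right)^{2}}{7}$)
$H = -4$ ($H = 1 - 5 = -4$)
$Q{\left(d,o \right)} = -2 + d + o$ ($Q{\left(d,o \right)} = \left(-2 + d\right) + o = -2 + d + o$)
$\frac{1}{Q{\left(m{\left(-17 \right)},P{\left(-3 \right)} \left(H - 7\right) \right)} + 36640} = \frac{1}{\left(-2 - \frac{\left(5 - 17\right)^{2}}{7} + 2 \left(-4 - 7\right)\right) + 36640} = \frac{1}{\left(-2 - \frac{\left(-12\right)^{2}}{7} + 2 \left(-11\right)\right) + 36640} = \frac{1}{\left(-2 - \frac{144}{7} - 22\right) + 36640} = \frac{1}{- \frac{312}{7} + 36640} = \frac{1}{\frac{256168}{7}} = \frac{7}{256168}$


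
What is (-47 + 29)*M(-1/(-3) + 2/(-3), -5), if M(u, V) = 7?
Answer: -126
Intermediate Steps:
(-47 + 29)*M(-1/(-3) + 2/(-3), -5) = (-47 + 29)*7 = -18*7 = -126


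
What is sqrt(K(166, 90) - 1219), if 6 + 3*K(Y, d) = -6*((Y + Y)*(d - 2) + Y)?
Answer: 3*I*sqrt(6665) ≈ 244.92*I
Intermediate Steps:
K(Y, d) = -2 - 2*Y - 4*Y*(-2 + d) (K(Y, d) = -2 + (-6*((Y + Y)*(d - 2) + Y))/3 = -2 + (-6*((2*Y)*(-2 + d) + Y))/3 = -2 + (-6*(2*Y*(-2 + d) + Y))/3 = -2 + (-6*(Y + 2*Y*(-2 + d)))/3 = -2 + (-6*Y - 12*Y*(-2 + d))/3 = -2 + (-2*Y - 4*Y*(-2 + d)) = -2 - 2*Y - 4*Y*(-2 + d))
sqrt(K(166, 90) - 1219) = sqrt((-2 + 6*166 - 4*166*90) - 1219) = sqrt((-2 + 996 - 59760) - 1219) = sqrt(-58766 - 1219) = sqrt(-59985) = 3*I*sqrt(6665)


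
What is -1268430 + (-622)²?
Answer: -881546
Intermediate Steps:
-1268430 + (-622)² = -1268430 + 386884 = -881546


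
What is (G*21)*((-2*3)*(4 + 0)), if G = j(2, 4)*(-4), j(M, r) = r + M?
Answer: 12096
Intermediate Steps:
j(M, r) = M + r
G = -24 (G = (2 + 4)*(-4) = 6*(-4) = -24)
(G*21)*((-2*3)*(4 + 0)) = (-24*21)*((-2*3)*(4 + 0)) = -(-3024)*4 = -504*(-24) = 12096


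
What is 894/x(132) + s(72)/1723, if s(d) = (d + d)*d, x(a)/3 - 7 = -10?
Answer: -482350/5169 ≈ -93.316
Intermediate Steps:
x(a) = -9 (x(a) = 21 + 3*(-10) = 21 - 30 = -9)
s(d) = 2*d² (s(d) = (2*d)*d = 2*d²)
894/x(132) + s(72)/1723 = 894/(-9) + (2*72²)/1723 = 894*(-⅑) + (2*5184)*(1/1723) = -298/3 + 10368*(1/1723) = -298/3 + 10368/1723 = -482350/5169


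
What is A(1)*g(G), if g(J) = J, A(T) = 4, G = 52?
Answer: 208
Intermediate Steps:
A(1)*g(G) = 4*52 = 208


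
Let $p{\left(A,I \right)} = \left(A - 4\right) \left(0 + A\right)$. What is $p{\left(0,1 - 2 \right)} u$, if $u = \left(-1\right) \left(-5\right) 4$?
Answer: $0$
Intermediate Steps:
$p{\left(A,I \right)} = A \left(-4 + A\right)$ ($p{\left(A,I \right)} = \left(-4 + A\right) A = A \left(-4 + A\right)$)
$u = 20$ ($u = 5 \cdot 4 = 20$)
$p{\left(0,1 - 2 \right)} u = 0 \left(-4 + 0\right) 20 = 0 \left(-4\right) 20 = 0 \cdot 20 = 0$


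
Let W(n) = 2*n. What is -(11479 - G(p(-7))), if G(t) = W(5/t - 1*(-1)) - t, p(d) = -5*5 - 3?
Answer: -160291/14 ≈ -11449.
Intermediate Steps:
p(d) = -28 (p(d) = -25 - 3 = -28)
G(t) = 2 - t + 10/t (G(t) = 2*(5/t - 1*(-1)) - t = 2*(5/t + 1) - t = 2*(1 + 5/t) - t = (2 + 10/t) - t = 2 - t + 10/t)
-(11479 - G(p(-7))) = -(11479 - (2 - 1*(-28) + 10/(-28))) = -(11479 - (2 + 28 + 10*(-1/28))) = -(11479 - (2 + 28 - 5/14)) = -(11479 - 1*415/14) = -(11479 - 415/14) = -1*160291/14 = -160291/14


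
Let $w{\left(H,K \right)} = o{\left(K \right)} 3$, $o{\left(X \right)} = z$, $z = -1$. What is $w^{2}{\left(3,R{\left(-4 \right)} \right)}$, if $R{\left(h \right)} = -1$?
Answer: $9$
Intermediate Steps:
$o{\left(X \right)} = -1$
$w{\left(H,K \right)} = -3$ ($w{\left(H,K \right)} = \left(-1\right) 3 = -3$)
$w^{2}{\left(3,R{\left(-4 \right)} \right)} = \left(-3\right)^{2} = 9$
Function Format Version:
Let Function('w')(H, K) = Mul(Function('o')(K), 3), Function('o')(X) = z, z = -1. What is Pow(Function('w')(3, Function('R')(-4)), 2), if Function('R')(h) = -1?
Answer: 9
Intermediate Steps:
Function('o')(X) = -1
Function('w')(H, K) = -3 (Function('w')(H, K) = Mul(-1, 3) = -3)
Pow(Function('w')(3, Function('R')(-4)), 2) = Pow(-3, 2) = 9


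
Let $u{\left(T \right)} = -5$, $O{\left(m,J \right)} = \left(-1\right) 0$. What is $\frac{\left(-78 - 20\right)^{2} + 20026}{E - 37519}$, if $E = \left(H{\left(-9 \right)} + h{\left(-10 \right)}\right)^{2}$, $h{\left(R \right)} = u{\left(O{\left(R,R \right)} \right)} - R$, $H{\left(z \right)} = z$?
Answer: $- \frac{29630}{37503} \approx -0.79007$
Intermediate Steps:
$O{\left(m,J \right)} = 0$
$h{\left(R \right)} = -5 - R$
$E = 16$ ($E = \left(-9 - -5\right)^{2} = \left(-9 + \left(-5 + 10\right)\right)^{2} = \left(-9 + 5\right)^{2} = \left(-4\right)^{2} = 16$)
$\frac{\left(-78 - 20\right)^{2} + 20026}{E - 37519} = \frac{\left(-78 - 20\right)^{2} + 20026}{16 - 37519} = \frac{\left(-98\right)^{2} + 20026}{-37503} = \left(9604 + 20026\right) \left(- \frac{1}{37503}\right) = 29630 \left(- \frac{1}{37503}\right) = - \frac{29630}{37503}$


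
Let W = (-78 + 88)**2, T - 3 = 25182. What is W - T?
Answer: -25085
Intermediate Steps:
T = 25185 (T = 3 + 25182 = 25185)
W = 100 (W = 10**2 = 100)
W - T = 100 - 1*25185 = 100 - 25185 = -25085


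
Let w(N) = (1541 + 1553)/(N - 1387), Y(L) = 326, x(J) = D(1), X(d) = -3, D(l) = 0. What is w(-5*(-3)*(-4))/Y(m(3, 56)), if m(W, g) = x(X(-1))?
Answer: -1547/235861 ≈ -0.0065589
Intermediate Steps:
x(J) = 0
m(W, g) = 0
w(N) = 3094/(-1387 + N)
w(-5*(-3)*(-4))/Y(m(3, 56)) = (3094/(-1387 - 5*(-3)*(-4)))/326 = (3094/(-1387 + 15*(-4)))*(1/326) = (3094/(-1387 - 60))*(1/326) = (3094/(-1447))*(1/326) = (3094*(-1/1447))*(1/326) = -3094/1447*1/326 = -1547/235861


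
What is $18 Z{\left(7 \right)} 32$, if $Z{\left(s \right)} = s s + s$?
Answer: $32256$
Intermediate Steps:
$Z{\left(s \right)} = s + s^{2}$ ($Z{\left(s \right)} = s^{2} + s = s + s^{2}$)
$18 Z{\left(7 \right)} 32 = 18 \cdot 7 \left(1 + 7\right) 32 = 18 \cdot 7 \cdot 8 \cdot 32 = 18 \cdot 56 \cdot 32 = 1008 \cdot 32 = 32256$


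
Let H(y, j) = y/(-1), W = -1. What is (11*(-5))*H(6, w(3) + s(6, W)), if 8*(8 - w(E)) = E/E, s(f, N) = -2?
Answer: 330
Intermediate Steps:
w(E) = 63/8 (w(E) = 8 - E/(8*E) = 8 - ⅛*1 = 8 - ⅛ = 63/8)
H(y, j) = -y (H(y, j) = y*(-1) = -y)
(11*(-5))*H(6, w(3) + s(6, W)) = (11*(-5))*(-1*6) = -55*(-6) = 330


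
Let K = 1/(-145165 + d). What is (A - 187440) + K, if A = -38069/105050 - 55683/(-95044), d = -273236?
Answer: -391512144662886086743/2088735656426100 ≈ -1.8744e+5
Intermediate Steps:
K = -1/418401 (K = 1/(-145165 - 273236) = 1/(-418401) = -1/418401 ≈ -2.3901e-6)
A = 1115634557/4992186100 (A = -38069*1/105050 - 55683*(-1/95044) = -38069/105050 + 55683/95044 = 1115634557/4992186100 ≈ 0.22348)
(A - 187440) + K = (1115634557/4992186100 - 187440) - 1/418401 = -935734246949443/4992186100 - 1/418401 = -391512144662886086743/2088735656426100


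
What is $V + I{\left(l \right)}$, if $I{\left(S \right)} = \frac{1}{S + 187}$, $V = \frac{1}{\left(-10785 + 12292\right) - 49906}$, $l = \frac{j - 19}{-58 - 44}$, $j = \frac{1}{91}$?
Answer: $\frac{74583676}{14015237223} \approx 0.0053216$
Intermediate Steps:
$j = \frac{1}{91} \approx 0.010989$
$l = \frac{288}{1547}$ ($l = \frac{\frac{1}{91} - 19}{-58 - 44} = - \frac{1728}{91 \left(-102\right)} = \left(- \frac{1728}{91}\right) \left(- \frac{1}{102}\right) = \frac{288}{1547} \approx 0.18617$)
$V = - \frac{1}{48399}$ ($V = \frac{1}{1507 - 49906} = \frac{1}{-48399} = - \frac{1}{48399} \approx -2.0662 \cdot 10^{-5}$)
$I{\left(S \right)} = \frac{1}{187 + S}$
$V + I{\left(l \right)} = - \frac{1}{48399} + \frac{1}{187 + \frac{288}{1547}} = - \frac{1}{48399} + \frac{1}{\frac{289577}{1547}} = - \frac{1}{48399} + \frac{1547}{289577} = \frac{74583676}{14015237223}$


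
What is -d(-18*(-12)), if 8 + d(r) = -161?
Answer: 169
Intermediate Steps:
d(r) = -169 (d(r) = -8 - 161 = -169)
-d(-18*(-12)) = -1*(-169) = 169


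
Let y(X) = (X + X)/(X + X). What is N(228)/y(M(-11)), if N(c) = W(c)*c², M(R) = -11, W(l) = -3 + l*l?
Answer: 2702180304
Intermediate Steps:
W(l) = -3 + l²
y(X) = 1 (y(X) = (2*X)/((2*X)) = (2*X)*(1/(2*X)) = 1)
N(c) = c²*(-3 + c²) (N(c) = (-3 + c²)*c² = c²*(-3 + c²))
N(228)/y(M(-11)) = (228²*(-3 + 228²))/1 = (51984*(-3 + 51984))*1 = (51984*51981)*1 = 2702180304*1 = 2702180304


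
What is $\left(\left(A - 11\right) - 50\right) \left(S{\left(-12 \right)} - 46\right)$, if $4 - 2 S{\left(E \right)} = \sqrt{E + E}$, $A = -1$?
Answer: $2728 + 62 i \sqrt{6} \approx 2728.0 + 151.87 i$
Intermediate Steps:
$S{\left(E \right)} = 2 - \frac{\sqrt{2} \sqrt{E}}{2}$ ($S{\left(E \right)} = 2 - \frac{\sqrt{E + E}}{2} = 2 - \frac{\sqrt{2 E}}{2} = 2 - \frac{\sqrt{2} \sqrt{E}}{2}$)
$\left(\left(A - 11\right) - 50\right) \left(S{\left(-12 \right)} - 46\right) = \left(\left(-1 - 11\right) - 50\right) \left(\left(2 - \frac{\sqrt{2} \sqrt{-12}}{2}\right) - 46\right) = \left(-12 - 50\right) \left(\left(2 - \frac{\sqrt{2} \cdot 2 i \sqrt{3}}{2}\right) - 46\right) = - 62 \left(\left(2 - i \sqrt{6}\right) - 46\right) = - 62 \left(-44 - i \sqrt{6}\right) = 2728 + 62 i \sqrt{6}$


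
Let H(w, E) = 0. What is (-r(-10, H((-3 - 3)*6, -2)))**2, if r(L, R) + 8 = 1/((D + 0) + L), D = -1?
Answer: 7921/121 ≈ 65.463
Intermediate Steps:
r(L, R) = -8 + 1/(-1 + L) (r(L, R) = -8 + 1/((-1 + 0) + L) = -8 + 1/(-1 + L))
(-r(-10, H((-3 - 3)*6, -2)))**2 = (-(9 - 8*(-10))/(-1 - 10))**2 = (-(9 + 80)/(-11))**2 = (-(-1)*89/11)**2 = (-1*(-89/11))**2 = (89/11)**2 = 7921/121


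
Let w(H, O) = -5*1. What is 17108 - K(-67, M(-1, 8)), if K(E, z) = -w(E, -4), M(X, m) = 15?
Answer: 17103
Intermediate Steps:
w(H, O) = -5
K(E, z) = 5 (K(E, z) = -1*(-5) = 5)
17108 - K(-67, M(-1, 8)) = 17108 - 1*5 = 17108 - 5 = 17103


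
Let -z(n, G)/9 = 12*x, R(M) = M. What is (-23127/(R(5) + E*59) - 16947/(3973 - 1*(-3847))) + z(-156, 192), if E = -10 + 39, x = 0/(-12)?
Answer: -336433/21505 ≈ -15.644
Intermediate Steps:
x = 0 (x = 0*(-1/12) = 0)
z(n, G) = 0 (z(n, G) = -108*0 = -9*0 = 0)
E = 29
(-23127/(R(5) + E*59) - 16947/(3973 - 1*(-3847))) + z(-156, 192) = (-23127/(5 + 29*59) - 16947/(3973 - 1*(-3847))) + 0 = (-23127/(5 + 1711) - 16947/(3973 + 3847)) + 0 = (-23127/1716 - 16947/7820) + 0 = (-23127*1/1716 - 16947*1/7820) + 0 = (-593/44 - 16947/7820) + 0 = -336433/21505 + 0 = -336433/21505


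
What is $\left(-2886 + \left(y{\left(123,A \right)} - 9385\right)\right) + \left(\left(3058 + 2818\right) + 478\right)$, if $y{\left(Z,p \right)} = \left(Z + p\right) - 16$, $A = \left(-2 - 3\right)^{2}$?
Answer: $-5785$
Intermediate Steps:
$A = 25$ ($A = \left(-5\right)^{2} = 25$)
$y{\left(Z,p \right)} = -16 + Z + p$
$\left(-2886 + \left(y{\left(123,A \right)} - 9385\right)\right) + \left(\left(3058 + 2818\right) + 478\right) = \left(-2886 + \left(\left(-16 + 123 + 25\right) - 9385\right)\right) + \left(\left(3058 + 2818\right) + 478\right) = \left(-2886 + \left(132 - 9385\right)\right) + \left(5876 + 478\right) = \left(-2886 - 9253\right) + 6354 = -12139 + 6354 = -5785$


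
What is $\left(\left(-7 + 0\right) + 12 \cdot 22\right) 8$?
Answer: $2056$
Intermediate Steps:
$\left(\left(-7 + 0\right) + 12 \cdot 22\right) 8 = \left(-7 + 264\right) 8 = 257 \cdot 8 = 2056$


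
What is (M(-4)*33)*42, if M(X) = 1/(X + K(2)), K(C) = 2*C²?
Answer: 693/2 ≈ 346.50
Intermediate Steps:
M(X) = 1/(8 + X) (M(X) = 1/(X + 2*2²) = 1/(X + 2*4) = 1/(X + 8) = 1/(8 + X))
(M(-4)*33)*42 = (33/(8 - 4))*42 = (33/4)*42 = 693/2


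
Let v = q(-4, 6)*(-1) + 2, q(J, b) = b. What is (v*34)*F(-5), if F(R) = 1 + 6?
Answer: -952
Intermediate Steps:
F(R) = 7
v = -4 (v = 6*(-1) + 2 = -6 + 2 = -4)
(v*34)*F(-5) = -4*34*7 = -136*7 = -952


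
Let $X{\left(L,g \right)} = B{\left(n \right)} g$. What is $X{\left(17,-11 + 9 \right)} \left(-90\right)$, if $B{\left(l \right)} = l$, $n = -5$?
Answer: $-900$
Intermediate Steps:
$X{\left(L,g \right)} = - 5 g$
$X{\left(17,-11 + 9 \right)} \left(-90\right) = - 5 \left(-11 + 9\right) \left(-90\right) = \left(-5\right) \left(-2\right) \left(-90\right) = 10 \left(-90\right) = -900$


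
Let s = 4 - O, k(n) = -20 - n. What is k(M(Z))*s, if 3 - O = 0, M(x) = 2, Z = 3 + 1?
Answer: -22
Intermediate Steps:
Z = 4
O = 3 (O = 3 - 1*0 = 3 + 0 = 3)
s = 1 (s = 4 - 1*3 = 4 - 3 = 1)
k(M(Z))*s = (-20 - 1*2)*1 = (-20 - 2)*1 = -22*1 = -22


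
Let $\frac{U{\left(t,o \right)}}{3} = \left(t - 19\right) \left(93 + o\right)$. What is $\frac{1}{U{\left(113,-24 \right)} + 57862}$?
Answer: $\frac{1}{77320} \approx 1.2933 \cdot 10^{-5}$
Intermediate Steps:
$U{\left(t,o \right)} = 3 \left(-19 + t\right) \left(93 + o\right)$ ($U{\left(t,o \right)} = 3 \left(t - 19\right) \left(93 + o\right) = 3 \left(-19 + t\right) \left(93 + o\right)$)
$\frac{1}{U{\left(113,-24 \right)} + 57862} = \frac{1}{\left(-5301 - -1368 + 279 \cdot 113 + 3 \left(-24\right) 113\right) + 57862} = \frac{1}{\left(-5301 + 1368 + 31527 - 8136\right) + 57862} = \frac{1}{19458 + 57862} = \frac{1}{77320}$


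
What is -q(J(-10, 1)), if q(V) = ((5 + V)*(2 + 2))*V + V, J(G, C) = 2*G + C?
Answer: -1045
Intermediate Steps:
J(G, C) = C + 2*G
q(V) = V + V*(20 + 4*V) (q(V) = ((5 + V)*4)*V + V = (20 + 4*V)*V + V = V*(20 + 4*V) + V = V + V*(20 + 4*V))
-q(J(-10, 1)) = -(1 + 2*(-10))*(21 + 4*(1 + 2*(-10))) = -(1 - 20)*(21 + 4*(1 - 20)) = -(-19)*(21 + 4*(-19)) = -(-19)*(21 - 76) = -(-19)*(-55) = -1*1045 = -1045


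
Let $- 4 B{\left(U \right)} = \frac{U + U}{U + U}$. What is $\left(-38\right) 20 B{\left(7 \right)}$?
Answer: $190$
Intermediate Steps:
$B{\left(U \right)} = - \frac{1}{4}$ ($B{\left(U \right)} = - \frac{\left(U + U\right) \frac{1}{U + U}}{4} = - \frac{2 U \frac{1}{2 U}}{4} = \left(- \frac{1}{4}\right) 1 = - \frac{1}{4}$)
$\left(-38\right) 20 B{\left(7 \right)} = \left(-38\right) 20 \left(- \frac{1}{4}\right) = \left(-760\right) \left(- \frac{1}{4}\right) = 190$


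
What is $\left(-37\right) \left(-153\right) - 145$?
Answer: $5516$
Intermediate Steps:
$\left(-37\right) \left(-153\right) - 145 = 5661 - 145 = 5516$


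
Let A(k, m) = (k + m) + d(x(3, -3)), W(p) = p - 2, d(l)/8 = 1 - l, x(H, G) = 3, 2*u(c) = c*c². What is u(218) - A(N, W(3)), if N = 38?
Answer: 5180093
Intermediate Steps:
u(c) = c³/2 (u(c) = (c*c²)/2 = c³/2)
d(l) = 8 - 8*l (d(l) = 8*(1 - l) = 8 - 8*l)
W(p) = -2 + p
A(k, m) = -16 + k + m (A(k, m) = (k + m) + (8 - 8*3) = (k + m) + (8 - 24) = (k + m) - 16 = -16 + k + m)
u(218) - A(N, W(3)) = (½)*218³ - (-16 + 38 + (-2 + 3)) = (½)*10360232 - (-16 + 38 + 1) = 5180116 - 1*23 = 5180116 - 23 = 5180093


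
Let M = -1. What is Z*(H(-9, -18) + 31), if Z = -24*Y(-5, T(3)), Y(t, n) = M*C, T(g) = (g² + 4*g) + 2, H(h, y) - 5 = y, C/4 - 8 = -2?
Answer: 10368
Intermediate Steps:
C = 24 (C = 32 + 4*(-2) = 32 - 8 = 24)
H(h, y) = 5 + y
T(g) = 2 + g² + 4*g
Y(t, n) = -24 (Y(t, n) = -1*24 = -24)
Z = 576 (Z = -24*(-24) = 576)
Z*(H(-9, -18) + 31) = 576*((5 - 18) + 31) = 576*(-13 + 31) = 576*18 = 10368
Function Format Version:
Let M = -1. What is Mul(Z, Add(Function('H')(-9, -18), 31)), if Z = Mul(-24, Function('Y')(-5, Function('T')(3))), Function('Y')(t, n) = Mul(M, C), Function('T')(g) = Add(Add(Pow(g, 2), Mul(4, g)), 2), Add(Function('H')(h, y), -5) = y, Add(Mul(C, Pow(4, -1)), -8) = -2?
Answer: 10368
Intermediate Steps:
C = 24 (C = Add(32, Mul(4, -2)) = Add(32, -8) = 24)
Function('H')(h, y) = Add(5, y)
Function('T')(g) = Add(2, Pow(g, 2), Mul(4, g))
Function('Y')(t, n) = -24 (Function('Y')(t, n) = Mul(-1, 24) = -24)
Z = 576 (Z = Mul(-24, -24) = 576)
Mul(Z, Add(Function('H')(-9, -18), 31)) = Mul(576, Add(Add(5, -18), 31)) = Mul(576, Add(-13, 31)) = Mul(576, 18) = 10368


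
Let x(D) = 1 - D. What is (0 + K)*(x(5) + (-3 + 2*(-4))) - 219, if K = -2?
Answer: -189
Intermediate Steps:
(0 + K)*(x(5) + (-3 + 2*(-4))) - 219 = (0 - 2)*((1 - 1*5) + (-3 + 2*(-4))) - 219 = -2*((1 - 5) + (-3 - 8)) - 219 = -2*(-4 - 11) - 219 = -2*(-15) - 219 = 30 - 219 = -189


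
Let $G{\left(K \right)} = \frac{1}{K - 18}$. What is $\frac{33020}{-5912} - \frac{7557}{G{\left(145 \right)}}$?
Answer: $- \frac{1418502497}{1478} \approx -9.5975 \cdot 10^{5}$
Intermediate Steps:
$G{\left(K \right)} = \frac{1}{-18 + K}$
$\frac{33020}{-5912} - \frac{7557}{G{\left(145 \right)}} = \frac{33020}{-5912} - \frac{7557}{\frac{1}{-18 + 145}} = 33020 \left(- \frac{1}{5912}\right) - \frac{7557}{\frac{1}{127}} = - \frac{8255}{1478} - 7557 \frac{1}{\frac{1}{127}} = - \frac{8255}{1478} - 959739 = - \frac{1418502497}{1478}$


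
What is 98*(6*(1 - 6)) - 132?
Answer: -3072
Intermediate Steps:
98*(6*(1 - 6)) - 132 = 98*(6*(-5)) - 132 = 98*(-30) - 132 = -2940 - 132 = -3072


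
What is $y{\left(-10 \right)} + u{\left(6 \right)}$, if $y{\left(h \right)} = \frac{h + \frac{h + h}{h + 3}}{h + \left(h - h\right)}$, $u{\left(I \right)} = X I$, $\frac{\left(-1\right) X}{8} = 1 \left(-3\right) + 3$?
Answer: $\frac{5}{7} \approx 0.71429$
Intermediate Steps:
$X = 0$ ($X = - 8 \left(1 \left(-3\right) + 3\right) = - 8 \left(-3 + 3\right) = \left(-8\right) 0 = 0$)
$u{\left(I \right)} = 0$ ($u{\left(I \right)} = 0 I = 0$)
$y{\left(h \right)} = \frac{h + \frac{2 h}{3 + h}}{h}$ ($y{\left(h \right)} = \frac{h + \frac{2 h}{3 + h}}{h + 0} = \frac{h + \frac{2 h}{3 + h}}{h}$)
$y{\left(-10 \right)} + u{\left(6 \right)} = \frac{5 - 10}{3 - 10} + 0 = \frac{1}{-7} \left(-5\right) + 0 = \left(- \frac{1}{7}\right) \left(-5\right) + 0 = \frac{5}{7} + 0 = \frac{5}{7}$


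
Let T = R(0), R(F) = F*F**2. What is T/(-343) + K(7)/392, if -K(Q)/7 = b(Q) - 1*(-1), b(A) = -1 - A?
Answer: 1/8 ≈ 0.12500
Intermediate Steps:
R(F) = F**3
T = 0 (T = 0**3 = 0)
K(Q) = 7*Q (K(Q) = -7*((-1 - Q) - 1*(-1)) = -7*((-1 - Q) + 1) = -(-7)*Q = 7*Q)
T/(-343) + K(7)/392 = 0/(-343) + (7*7)/392 = 0*(-1/343) + 49*(1/392) = 0 + 1/8 = 1/8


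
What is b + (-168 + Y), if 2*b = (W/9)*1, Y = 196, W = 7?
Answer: 511/18 ≈ 28.389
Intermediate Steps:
b = 7/18 (b = ((7/9)*1)/2 = (½)*(7/9) = 7/18 ≈ 0.38889)
b + (-168 + Y) = 7/18 + (-168 + 196) = 7/18 + 28 = 511/18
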